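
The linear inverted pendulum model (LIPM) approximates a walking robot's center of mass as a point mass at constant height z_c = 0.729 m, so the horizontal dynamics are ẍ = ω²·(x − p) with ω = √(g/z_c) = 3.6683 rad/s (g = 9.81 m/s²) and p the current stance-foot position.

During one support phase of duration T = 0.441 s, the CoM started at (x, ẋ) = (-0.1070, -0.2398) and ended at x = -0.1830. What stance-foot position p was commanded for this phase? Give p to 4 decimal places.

p = -0.1578

ωT = 3.6683·0.441 = 1.617720; cosh(ωT) = 2.619967, sinh(ωT) = 2.421617
x(T) = p + (x₀−p)·cosh(ωT) + (ẋ₀/ω)·sinh(ωT) ⇒ p·(1 − cosh) = x(T) − x₀·cosh − (ẋ₀/ω)·sinh
numerator   = -0.1830 − (-0.1070)·2.619967 − (-0.2398/3.6683)·2.421617 = 0.255640
denominator = 1 − 2.619967 = -1.619967
p = 0.255640 / -1.619967 = -0.1578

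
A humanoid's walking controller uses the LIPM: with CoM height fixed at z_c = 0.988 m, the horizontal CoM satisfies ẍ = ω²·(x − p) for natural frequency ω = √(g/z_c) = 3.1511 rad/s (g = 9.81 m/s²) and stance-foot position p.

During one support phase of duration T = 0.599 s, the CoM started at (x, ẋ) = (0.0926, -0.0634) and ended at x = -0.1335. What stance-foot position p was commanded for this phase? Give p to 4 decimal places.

ωT = 3.1511·0.599 = 1.887509; cosh(ωT) = 3.377174, sinh(ωT) = 3.225726
x(T) = p + (x₀−p)·cosh(ωT) + (ẋ₀/ω)·sinh(ωT) ⇒ p·(1 − cosh) = x(T) − x₀·cosh − (ẋ₀/ω)·sinh
numerator   = -0.1335 − (0.0926)·3.377174 − (-0.0634/3.1511)·3.225726 = -0.381325
denominator = 1 − 3.377174 = -2.377174
p = -0.381325 / -2.377174 = 0.1604

p = 0.1604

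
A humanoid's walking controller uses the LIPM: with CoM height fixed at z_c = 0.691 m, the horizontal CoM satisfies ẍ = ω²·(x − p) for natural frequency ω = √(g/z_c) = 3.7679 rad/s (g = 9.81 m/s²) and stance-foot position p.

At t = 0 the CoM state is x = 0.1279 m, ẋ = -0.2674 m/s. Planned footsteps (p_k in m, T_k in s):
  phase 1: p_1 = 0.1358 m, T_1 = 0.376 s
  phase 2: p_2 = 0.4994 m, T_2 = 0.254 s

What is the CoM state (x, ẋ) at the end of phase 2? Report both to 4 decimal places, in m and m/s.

phase 1: p=0.1358, T=0.376, ωT=1.416730, cosh=2.183061, sinh=1.940555; start (x,ẋ)=(0.127900, -0.267400) → end (x,ẋ)=(-0.019163, -0.641514)
phase 2: p=0.4994, T=0.254, ωT=0.957047, cosh=1.494010, sinh=1.109985; start (x,ẋ)=(-0.019163, -0.641514) → end (x,ẋ)=(-0.464322, -3.127221)

x = -0.4643, ẋ = -3.1272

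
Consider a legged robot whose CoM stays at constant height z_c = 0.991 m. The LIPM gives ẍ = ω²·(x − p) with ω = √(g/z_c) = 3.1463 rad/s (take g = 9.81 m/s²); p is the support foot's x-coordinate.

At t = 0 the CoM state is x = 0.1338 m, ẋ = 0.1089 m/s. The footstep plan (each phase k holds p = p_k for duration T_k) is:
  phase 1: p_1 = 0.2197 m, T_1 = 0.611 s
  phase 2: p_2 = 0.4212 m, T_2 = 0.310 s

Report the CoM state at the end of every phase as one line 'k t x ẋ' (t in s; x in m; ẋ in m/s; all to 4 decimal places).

1 0.6110 0.0356 -0.5239
2 0.9210 -0.3523 -2.1738

phase 1: p=0.2197, T=0.611, ωT=1.922389, cosh=3.491766, sinh=3.345509; start (x,ẋ)=(0.133800, 0.108900) → end (x,ẋ)=(0.035552, -0.523928)
phase 2: p=0.4212, T=0.310, ωT=0.975353, cosh=1.514581, sinh=1.137522; start (x,ẋ)=(0.035552, -0.523928) → end (x,ẋ)=(-0.352317, -2.173759)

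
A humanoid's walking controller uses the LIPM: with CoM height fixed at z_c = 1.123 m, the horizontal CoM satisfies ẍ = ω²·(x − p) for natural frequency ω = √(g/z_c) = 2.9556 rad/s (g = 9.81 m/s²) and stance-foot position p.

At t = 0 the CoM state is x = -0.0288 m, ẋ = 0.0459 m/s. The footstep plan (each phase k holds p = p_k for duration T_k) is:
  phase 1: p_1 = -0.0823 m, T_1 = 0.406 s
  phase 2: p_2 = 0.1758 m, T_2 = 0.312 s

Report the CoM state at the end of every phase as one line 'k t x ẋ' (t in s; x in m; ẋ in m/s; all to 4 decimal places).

phase 1: p=-0.0823, T=0.406, ωT=1.199974, cosh=1.810616, sinh=1.509414; start (x,ẋ)=(-0.028800, 0.045900) → end (x,ẋ)=(0.038009, 0.321783)
phase 2: p=0.1758, T=0.312, ωT=0.922147, cosh=1.456174, sinh=1.058510; start (x,ẋ)=(0.038009, 0.321783) → end (x,ẋ)=(0.090394, 0.037488)

1 0.4060 0.0380 0.3218
2 0.7180 0.0904 0.0375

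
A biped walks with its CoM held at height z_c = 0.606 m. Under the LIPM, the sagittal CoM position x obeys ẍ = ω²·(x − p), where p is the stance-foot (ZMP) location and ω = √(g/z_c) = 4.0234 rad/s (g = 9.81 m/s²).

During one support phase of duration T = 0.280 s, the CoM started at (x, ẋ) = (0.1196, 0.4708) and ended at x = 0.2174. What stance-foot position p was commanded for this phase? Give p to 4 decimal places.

ωT = 4.0234·0.280 = 1.126552; cosh(ωT) = 1.704575, sinh(ωT) = 1.380426
x(T) = p + (x₀−p)·cosh(ωT) + (ẋ₀/ω)·sinh(ωT) ⇒ p·(1 − cosh) = x(T) − x₀·cosh − (ẋ₀/ω)·sinh
numerator   = 0.2174 − (0.1196)·1.704575 − (0.4708/4.0234)·1.380426 = -0.147998
denominator = 1 − 1.704575 = -0.704575
p = -0.147998 / -0.704575 = 0.2101

p = 0.2101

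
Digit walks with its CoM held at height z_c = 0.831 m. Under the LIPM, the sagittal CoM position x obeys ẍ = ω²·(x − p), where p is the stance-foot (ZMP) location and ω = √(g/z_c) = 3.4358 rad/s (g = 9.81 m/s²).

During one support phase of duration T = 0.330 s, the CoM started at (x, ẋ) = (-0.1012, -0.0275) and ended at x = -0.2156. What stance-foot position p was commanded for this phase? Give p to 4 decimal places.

ωT = 3.4358·0.330 = 1.133814; cosh(ωT) = 1.714645, sinh(ωT) = 1.392841
x(T) = p + (x₀−p)·cosh(ωT) + (ẋ₀/ω)·sinh(ωT) ⇒ p·(1 − cosh) = x(T) − x₀·cosh − (ẋ₀/ω)·sinh
numerator   = -0.2156 − (-0.1012)·1.714645 − (-0.0275/3.4358)·1.392841 = -0.030930
denominator = 1 − 1.714645 = -0.714645
p = -0.030930 / -0.714645 = 0.0433

p = 0.0433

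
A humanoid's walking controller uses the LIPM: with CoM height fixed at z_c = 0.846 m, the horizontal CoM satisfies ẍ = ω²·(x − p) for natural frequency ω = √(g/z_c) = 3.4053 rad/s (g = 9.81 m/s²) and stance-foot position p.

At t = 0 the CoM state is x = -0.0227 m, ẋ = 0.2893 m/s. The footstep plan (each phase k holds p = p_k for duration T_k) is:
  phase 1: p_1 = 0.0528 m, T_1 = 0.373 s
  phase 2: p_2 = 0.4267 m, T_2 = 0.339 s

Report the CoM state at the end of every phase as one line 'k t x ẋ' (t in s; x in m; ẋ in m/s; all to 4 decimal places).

1 0.3730 0.0471 0.1340
2 0.7120 -0.1789 -1.6127

phase 1: p=0.0528, T=0.373, ωT=1.270177, cosh=1.921132, sinh=1.640350; start (x,ẋ)=(-0.022700, 0.289300) → end (x,ẋ)=(0.047112, 0.134049)
phase 2: p=0.4267, T=0.339, ωT=1.154397, cosh=1.743678, sinh=1.428431; start (x,ẋ)=(0.047112, 0.134049) → end (x,ẋ)=(-0.178950, -1.612668)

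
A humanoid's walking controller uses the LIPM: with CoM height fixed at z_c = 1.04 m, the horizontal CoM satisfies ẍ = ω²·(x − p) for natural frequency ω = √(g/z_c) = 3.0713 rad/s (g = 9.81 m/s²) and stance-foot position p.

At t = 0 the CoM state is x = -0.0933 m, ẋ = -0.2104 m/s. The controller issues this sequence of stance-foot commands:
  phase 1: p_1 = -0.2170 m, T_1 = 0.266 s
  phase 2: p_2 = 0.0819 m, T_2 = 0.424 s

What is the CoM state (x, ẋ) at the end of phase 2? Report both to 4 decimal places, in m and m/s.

phase 1: p=-0.2170, T=0.266, ωT=0.816966, cosh=1.352696, sinh=0.910926; start (x,ẋ)=(-0.093300, -0.210400) → end (x,ẋ)=(-0.112075, 0.061472)
phase 2: p=0.0819, T=0.424, ωT=1.302231, cosh=1.974709, sinh=1.702784; start (x,ẋ)=(-0.112075, 0.061472) → end (x,ẋ)=(-0.267063, -0.893053)

x = -0.2671, ẋ = -0.8931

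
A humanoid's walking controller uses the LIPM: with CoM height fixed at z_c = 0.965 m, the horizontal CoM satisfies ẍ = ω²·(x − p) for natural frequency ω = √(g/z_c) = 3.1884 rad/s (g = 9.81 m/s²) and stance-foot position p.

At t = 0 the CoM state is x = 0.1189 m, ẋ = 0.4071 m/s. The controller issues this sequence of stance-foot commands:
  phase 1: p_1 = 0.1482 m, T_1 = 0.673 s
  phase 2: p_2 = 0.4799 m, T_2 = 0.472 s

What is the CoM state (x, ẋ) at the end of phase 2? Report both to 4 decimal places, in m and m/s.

x = 1.5880, ẋ = 3.7810

phase 1: p=0.1482, T=0.673, ωT=2.145793, cosh=4.332897, sinh=4.215922; start (x,ẋ)=(0.118900, 0.407100) → end (x,ẋ)=(0.559542, 1.370071)
phase 2: p=0.4799, T=0.472, ωT=1.504925, cosh=2.362924, sinh=2.140890; start (x,ẋ)=(0.559542, 1.370071) → end (x,ẋ)=(1.588038, 3.781009)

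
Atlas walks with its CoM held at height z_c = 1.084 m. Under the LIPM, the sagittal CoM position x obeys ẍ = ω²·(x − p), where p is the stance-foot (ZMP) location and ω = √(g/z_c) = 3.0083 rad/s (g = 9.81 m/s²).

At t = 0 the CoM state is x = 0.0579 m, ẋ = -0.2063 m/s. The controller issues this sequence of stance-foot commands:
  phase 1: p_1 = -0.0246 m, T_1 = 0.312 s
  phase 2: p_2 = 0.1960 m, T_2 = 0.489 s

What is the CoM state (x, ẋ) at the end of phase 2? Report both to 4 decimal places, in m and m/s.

x = -0.2253, ẋ = -1.1558

phase 1: p=-0.0246, T=0.312, ωT=0.938590, cosh=1.473776, sinh=1.082597; start (x,ẋ)=(0.057900, -0.206300) → end (x,ẋ)=(0.022745, -0.035356)
phase 2: p=0.1960, T=0.489, ωT=1.471059, cosh=2.291762, sinh=2.062080; start (x,ẋ)=(0.022745, -0.035356) → end (x,ẋ)=(-0.225294, -1.155788)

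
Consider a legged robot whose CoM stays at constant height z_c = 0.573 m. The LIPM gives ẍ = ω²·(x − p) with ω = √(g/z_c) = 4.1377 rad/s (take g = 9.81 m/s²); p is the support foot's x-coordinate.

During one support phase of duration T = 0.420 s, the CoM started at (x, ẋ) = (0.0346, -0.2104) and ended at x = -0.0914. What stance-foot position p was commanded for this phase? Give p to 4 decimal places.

p = 0.0273

ωT = 4.1377·0.420 = 1.737834; cosh(ωT) = 2.930459, sinh(ωT) = 2.754558
x(T) = p + (x₀−p)·cosh(ωT) + (ẋ₀/ω)·sinh(ωT) ⇒ p·(1 − cosh) = x(T) − x₀·cosh − (ẋ₀/ω)·sinh
numerator   = -0.0914 − (0.0346)·2.930459 − (-0.2104/4.1377)·2.754558 = -0.052726
denominator = 1 − 2.930459 = -1.930459
p = -0.052726 / -1.930459 = 0.0273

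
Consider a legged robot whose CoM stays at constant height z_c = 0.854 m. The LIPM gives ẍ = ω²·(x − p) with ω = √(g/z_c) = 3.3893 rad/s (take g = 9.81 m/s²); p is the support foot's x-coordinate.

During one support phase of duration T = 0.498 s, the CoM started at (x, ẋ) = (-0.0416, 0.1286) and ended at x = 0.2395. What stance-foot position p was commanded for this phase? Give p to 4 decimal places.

ωT = 3.3893·0.498 = 1.687871; cosh(ωT) = 2.796435, sinh(ωT) = 2.611522
x(T) = p + (x₀−p)·cosh(ωT) + (ẋ₀/ω)·sinh(ωT) ⇒ p·(1 − cosh) = x(T) − x₀·cosh − (ẋ₀/ω)·sinh
numerator   = 0.2395 − (-0.0416)·2.796435 − (0.1286/3.3893)·2.611522 = 0.256743
denominator = 1 − 2.796435 = -1.796435
p = 0.256743 / -1.796435 = -0.1429

p = -0.1429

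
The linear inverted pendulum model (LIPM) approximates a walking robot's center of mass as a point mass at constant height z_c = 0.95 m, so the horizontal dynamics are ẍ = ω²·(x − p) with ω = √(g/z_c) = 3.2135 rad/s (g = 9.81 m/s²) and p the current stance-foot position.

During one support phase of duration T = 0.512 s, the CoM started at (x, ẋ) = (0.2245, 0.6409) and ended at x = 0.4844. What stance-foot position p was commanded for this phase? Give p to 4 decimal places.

ωT = 3.2135·0.512 = 1.645312; cosh(ωT) = 2.687789, sinh(ωT) = 2.494837
x(T) = p + (x₀−p)·cosh(ωT) + (ẋ₀/ω)·sinh(ωT) ⇒ p·(1 − cosh) = x(T) − x₀·cosh − (ẋ₀/ω)·sinh
numerator   = 0.4844 − (0.2245)·2.687789 − (0.6409/3.2135)·2.494837 = -0.616579
denominator = 1 − 2.687789 = -1.687789
p = -0.616579 / -1.687789 = 0.3653

p = 0.3653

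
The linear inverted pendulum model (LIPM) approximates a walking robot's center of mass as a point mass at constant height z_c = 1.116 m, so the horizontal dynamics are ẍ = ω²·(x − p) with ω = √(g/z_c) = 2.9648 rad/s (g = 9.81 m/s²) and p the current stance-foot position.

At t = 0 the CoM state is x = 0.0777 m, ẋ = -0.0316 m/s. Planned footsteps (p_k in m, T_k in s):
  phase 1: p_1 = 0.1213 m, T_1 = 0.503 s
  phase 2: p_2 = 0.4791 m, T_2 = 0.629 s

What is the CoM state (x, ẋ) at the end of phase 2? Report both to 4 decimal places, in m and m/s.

phase 1: p=0.1213, T=0.503, ωT=1.491294, cosh=2.333962, sinh=2.108881; start (x,ẋ)=(0.077700, -0.031600) → end (x,ẋ)=(-0.002938, -0.346358)
phase 2: p=0.4791, T=0.629, ωT=1.864859, cosh=3.304972, sinh=3.150054; start (x,ẋ)=(-0.002938, -0.346358) → end (x,ẋ)=(-1.482023, -5.646593)

x = -1.4820, ẋ = -5.6466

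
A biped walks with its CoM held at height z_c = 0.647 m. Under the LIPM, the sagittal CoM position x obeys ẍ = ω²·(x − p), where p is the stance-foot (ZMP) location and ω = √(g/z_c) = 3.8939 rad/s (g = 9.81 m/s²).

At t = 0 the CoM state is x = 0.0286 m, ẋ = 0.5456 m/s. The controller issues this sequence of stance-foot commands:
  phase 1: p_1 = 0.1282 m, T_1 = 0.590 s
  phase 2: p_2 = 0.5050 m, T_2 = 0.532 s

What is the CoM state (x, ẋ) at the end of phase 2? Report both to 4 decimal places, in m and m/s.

x = 0.5840, ẋ = 0.5043

phase 1: p=0.1282, T=0.590, ωT=2.297401, cosh=5.024406, sinh=4.923887; start (x,ẋ)=(0.028600, 0.545600) → end (x,ẋ)=(0.317687, 0.831673)
phase 2: p=0.5050, T=0.532, ωT=2.071555, cosh=4.031572, sinh=3.905582; start (x,ẋ)=(0.317687, 0.831673) → end (x,ẋ)=(0.584004, 0.504309)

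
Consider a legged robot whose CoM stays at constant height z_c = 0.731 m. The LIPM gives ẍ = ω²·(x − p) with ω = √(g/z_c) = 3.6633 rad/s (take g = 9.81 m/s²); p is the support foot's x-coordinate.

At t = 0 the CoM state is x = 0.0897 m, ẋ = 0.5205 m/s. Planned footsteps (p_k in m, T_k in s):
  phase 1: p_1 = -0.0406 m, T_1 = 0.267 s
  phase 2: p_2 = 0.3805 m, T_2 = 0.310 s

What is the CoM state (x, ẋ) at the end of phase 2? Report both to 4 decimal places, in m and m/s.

phase 1: p=-0.0406, T=0.267, ωT=0.978101, cosh=1.517713, sinh=1.141689; start (x,ẋ)=(0.089700, 0.520500) → end (x,ẋ)=(0.319375, 1.334929)
phase 2: p=0.3805, T=0.310, ωT=1.135623, cosh=1.717167, sinh=1.395945; start (x,ẋ)=(0.319375, 1.334929) → end (x,ẋ)=(0.784229, 1.979717)

x = 0.7842, ẋ = 1.9797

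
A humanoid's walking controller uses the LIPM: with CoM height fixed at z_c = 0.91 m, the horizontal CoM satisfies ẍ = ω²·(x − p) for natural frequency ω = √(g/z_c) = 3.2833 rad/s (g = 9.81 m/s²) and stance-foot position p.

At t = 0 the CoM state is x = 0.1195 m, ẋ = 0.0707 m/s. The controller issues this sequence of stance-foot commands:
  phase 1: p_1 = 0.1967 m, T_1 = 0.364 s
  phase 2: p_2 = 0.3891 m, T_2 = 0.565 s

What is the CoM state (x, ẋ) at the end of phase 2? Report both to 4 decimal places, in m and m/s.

x = -0.8310, ẋ = -3.8919

phase 1: p=0.1967, T=0.364, ωT=1.195121, cosh=1.803313, sinh=1.500645; start (x,ẋ)=(0.119500, 0.070700) → end (x,ẋ)=(0.089798, -0.252876)
phase 2: p=0.3891, T=0.565, ωT=1.855064, cosh=3.274277, sinh=3.117834; start (x,ẋ)=(0.089798, -0.252876) → end (x,ẋ)=(-0.831029, -3.891875)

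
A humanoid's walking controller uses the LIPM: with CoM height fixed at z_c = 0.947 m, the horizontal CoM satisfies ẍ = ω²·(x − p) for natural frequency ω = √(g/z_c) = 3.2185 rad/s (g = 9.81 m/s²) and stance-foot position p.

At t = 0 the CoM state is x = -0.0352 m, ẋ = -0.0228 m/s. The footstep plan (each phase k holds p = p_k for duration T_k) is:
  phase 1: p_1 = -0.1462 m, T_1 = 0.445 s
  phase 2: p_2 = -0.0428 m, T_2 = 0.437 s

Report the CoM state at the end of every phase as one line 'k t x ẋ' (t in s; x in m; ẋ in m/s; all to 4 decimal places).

1 0.4450 0.0855 0.6550
2 0.8820 0.6251 2.2090

phase 1: p=-0.1462, T=0.445, ωT=1.432233, cosh=2.213407, sinh=1.974632; start (x,ẋ)=(-0.035200, -0.022800) → end (x,ẋ)=(0.085500, 0.654978)
phase 2: p=-0.0428, T=0.437, ωT=1.406485, cosh=2.163292, sinh=1.918289; start (x,ẋ)=(0.085500, 0.654978) → end (x,ẋ)=(0.625130, 2.209034)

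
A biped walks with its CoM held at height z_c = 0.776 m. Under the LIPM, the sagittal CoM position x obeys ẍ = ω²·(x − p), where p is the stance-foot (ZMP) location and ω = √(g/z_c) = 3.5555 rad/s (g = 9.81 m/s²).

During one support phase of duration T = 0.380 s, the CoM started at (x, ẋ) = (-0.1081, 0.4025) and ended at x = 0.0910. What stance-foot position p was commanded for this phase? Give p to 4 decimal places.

ωT = 3.5555·0.380 = 1.351090; cosh(ωT) = 2.060295, sinh(ωT) = 1.801337
x(T) = p + (x₀−p)·cosh(ωT) + (ẋ₀/ω)·sinh(ωT) ⇒ p·(1 − cosh) = x(T) − x₀·cosh − (ẋ₀/ω)·sinh
numerator   = 0.0910 − (-0.1081)·2.060295 − (0.4025/3.5555)·1.801337 = 0.109798
denominator = 1 − 2.060295 = -1.060295
p = 0.109798 / -1.060295 = -0.1036

p = -0.1036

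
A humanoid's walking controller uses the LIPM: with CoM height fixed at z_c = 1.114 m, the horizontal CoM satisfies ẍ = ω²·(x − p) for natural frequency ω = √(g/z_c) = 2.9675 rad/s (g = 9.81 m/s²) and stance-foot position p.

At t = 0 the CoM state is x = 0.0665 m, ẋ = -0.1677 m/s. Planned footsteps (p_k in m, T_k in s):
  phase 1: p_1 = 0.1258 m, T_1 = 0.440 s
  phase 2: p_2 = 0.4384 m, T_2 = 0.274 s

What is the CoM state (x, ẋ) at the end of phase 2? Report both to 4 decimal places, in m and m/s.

x = -0.4654, ẋ = -2.2695

phase 1: p=0.1258, T=0.440, ωT=1.305700, cosh=1.980627, sinh=1.709644; start (x,ẋ)=(0.066500, -0.167700) → end (x,ẋ)=(-0.088267, -0.633002)
phase 2: p=0.4384, T=0.274, ωT=0.813095, cosh=1.349180, sinh=0.905696; start (x,ẋ)=(-0.088267, -0.633002) → end (x,ẋ)=(-0.465364, -2.269532)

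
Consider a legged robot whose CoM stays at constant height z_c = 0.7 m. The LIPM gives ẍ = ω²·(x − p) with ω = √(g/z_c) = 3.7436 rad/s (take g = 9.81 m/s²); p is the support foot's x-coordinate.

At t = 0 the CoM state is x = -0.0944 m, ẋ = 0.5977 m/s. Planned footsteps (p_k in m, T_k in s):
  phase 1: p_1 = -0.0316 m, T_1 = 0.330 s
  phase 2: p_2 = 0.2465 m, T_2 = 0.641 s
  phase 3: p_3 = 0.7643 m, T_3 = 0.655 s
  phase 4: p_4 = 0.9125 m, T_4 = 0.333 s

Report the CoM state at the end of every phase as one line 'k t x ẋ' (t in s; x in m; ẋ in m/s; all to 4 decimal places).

1 0.3300 0.1026 0.7447
2 0.9710 0.5344 1.1940
3 1.6260 1.2574 2.0231
4 1.9590 2.4243 5.8700

phase 1: p=-0.0316, T=0.330, ωT=1.235388, cosh=1.865217, sinh=1.574495; start (x,ẋ)=(-0.094400, 0.597700) → end (x,ẋ)=(0.102647, 0.744680)
phase 2: p=0.2465, T=0.641, ωT=2.399648, cosh=5.555021, sinh=5.464271; start (x,ẋ)=(0.102647, 0.744680) → end (x,ẋ)=(0.534350, 1.194046)
phase 3: p=0.7643, T=0.655, ωT=2.452058, cosh=5.849168, sinh=5.763052; start (x,ẋ)=(0.534350, 1.194046) → end (x,ẋ)=(1.257448, 2.023109)
phase 4: p=0.9125, T=0.333, ωT=1.246619, cosh=1.883018, sinh=1.595543; start (x,ẋ)=(1.257448, 2.023109) → end (x,ẋ)=(2.424304, 5.869952)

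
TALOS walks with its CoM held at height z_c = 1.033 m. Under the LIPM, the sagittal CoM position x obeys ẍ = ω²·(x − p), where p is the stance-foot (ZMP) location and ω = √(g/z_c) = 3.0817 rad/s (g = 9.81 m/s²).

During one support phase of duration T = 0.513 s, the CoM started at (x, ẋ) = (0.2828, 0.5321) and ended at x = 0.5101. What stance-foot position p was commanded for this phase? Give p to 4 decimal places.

p = 0.3966

ωT = 3.0817·0.513 = 1.580912; cosh(ωT) = 2.532587, sinh(ωT) = 2.326799
x(T) = p + (x₀−p)·cosh(ωT) + (ẋ₀/ω)·sinh(ωT) ⇒ p·(1 − cosh) = x(T) − x₀·cosh − (ẋ₀/ω)·sinh
numerator   = 0.5101 − (0.2828)·2.532587 − (0.5321/3.0817)·2.326799 = -0.607871
denominator = 1 − 2.532587 = -1.532587
p = -0.607871 / -1.532587 = 0.3966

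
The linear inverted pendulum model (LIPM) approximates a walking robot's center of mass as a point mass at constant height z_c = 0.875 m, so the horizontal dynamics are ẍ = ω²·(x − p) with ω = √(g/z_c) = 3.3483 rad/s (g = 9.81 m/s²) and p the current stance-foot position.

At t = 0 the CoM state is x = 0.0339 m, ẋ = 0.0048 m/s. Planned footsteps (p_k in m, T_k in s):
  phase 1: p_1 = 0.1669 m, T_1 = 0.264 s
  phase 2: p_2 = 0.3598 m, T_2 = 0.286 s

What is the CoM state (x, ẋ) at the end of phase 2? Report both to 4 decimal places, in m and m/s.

x = -0.3540, ẋ = -2.0708

phase 1: p=0.1669, T=0.264, ωT=0.883951, cosh=1.416796, sinh=1.003649; start (x,ẋ)=(0.033900, 0.004800) → end (x,ẋ)=(-0.020095, -0.440148)
phase 2: p=0.3598, T=0.286, ωT=0.957614, cosh=1.494640, sinh=1.110832; start (x,ẋ)=(-0.020095, -0.440148) → end (x,ẋ)=(-0.354030, -2.070844)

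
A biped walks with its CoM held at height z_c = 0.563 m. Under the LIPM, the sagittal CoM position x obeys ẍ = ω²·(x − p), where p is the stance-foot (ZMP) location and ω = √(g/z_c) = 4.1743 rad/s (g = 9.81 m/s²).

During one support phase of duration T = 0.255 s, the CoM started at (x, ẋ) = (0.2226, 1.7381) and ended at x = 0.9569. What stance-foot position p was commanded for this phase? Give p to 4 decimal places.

ωT = 4.1743·0.255 = 1.064446; cosh(ωT) = 1.622076, sinh(ωT) = 1.277158
x(T) = p + (x₀−p)·cosh(ωT) + (ẋ₀/ω)·sinh(ωT) ⇒ p·(1 − cosh) = x(T) − x₀·cosh − (ẋ₀/ω)·sinh
numerator   = 0.9569 − (0.2226)·1.622076 − (1.7381/4.1743)·1.277158 = 0.064041
denominator = 1 − 1.622076 = -0.622076
p = 0.064041 / -0.622076 = -0.1029

p = -0.1029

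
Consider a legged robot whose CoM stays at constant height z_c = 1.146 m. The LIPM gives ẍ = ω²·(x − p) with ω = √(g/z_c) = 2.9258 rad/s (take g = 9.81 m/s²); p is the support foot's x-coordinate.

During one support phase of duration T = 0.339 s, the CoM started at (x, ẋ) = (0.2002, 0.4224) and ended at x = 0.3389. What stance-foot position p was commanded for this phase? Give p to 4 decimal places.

ωT = 2.9258·0.339 = 0.991846; cosh(ωT) = 1.533549, sinh(ωT) = 1.162658
x(T) = p + (x₀−p)·cosh(ωT) + (ẋ₀/ω)·sinh(ωT) ⇒ p·(1 − cosh) = x(T) − x₀·cosh − (ẋ₀/ω)·sinh
numerator   = 0.3389 − (0.2002)·1.533549 − (0.4224/2.9258)·1.162658 = -0.135970
denominator = 1 − 1.533549 = -0.533549
p = -0.135970 / -0.533549 = 0.2548

p = 0.2548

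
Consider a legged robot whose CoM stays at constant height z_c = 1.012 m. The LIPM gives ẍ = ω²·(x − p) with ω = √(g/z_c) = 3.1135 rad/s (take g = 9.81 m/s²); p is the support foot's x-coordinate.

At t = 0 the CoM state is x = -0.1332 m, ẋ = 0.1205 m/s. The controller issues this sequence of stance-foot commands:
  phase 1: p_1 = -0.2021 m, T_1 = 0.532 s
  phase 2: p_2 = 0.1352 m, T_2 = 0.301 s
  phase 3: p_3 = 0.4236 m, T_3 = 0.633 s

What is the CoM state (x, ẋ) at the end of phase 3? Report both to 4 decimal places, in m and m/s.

phase 1: p=-0.2021, T=0.532, ωT=1.656382, cosh=2.715573, sinh=2.524744; start (x,ẋ)=(-0.133200, 0.120500) → end (x,ẋ)=(0.082717, 0.868835)
phase 2: p=0.1352, T=0.301, ωT=0.937164, cosh=1.472234, sinh=1.080496; start (x,ẋ)=(0.082717, 0.868835) → end (x,ẋ)=(0.359449, 1.102568)
phase 3: p=0.4236, T=0.633, ωT=1.970846, cosh=3.658040, sinh=3.518701; start (x,ẋ)=(0.359449, 1.102568) → end (x,ẋ)=(1.434994, 3.330436)

x = 1.4350, ẋ = 3.3304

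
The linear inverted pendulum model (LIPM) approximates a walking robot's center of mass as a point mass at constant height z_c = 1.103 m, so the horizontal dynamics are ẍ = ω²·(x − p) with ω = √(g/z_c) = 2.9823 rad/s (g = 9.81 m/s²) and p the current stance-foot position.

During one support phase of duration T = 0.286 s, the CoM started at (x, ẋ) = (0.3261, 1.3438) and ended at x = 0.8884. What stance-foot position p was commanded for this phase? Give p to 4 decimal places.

p = -0.0095

ωT = 2.9823·0.286 = 0.852938; cosh(ωT) = 1.386346, sinh(ωT) = 0.960185
x(T) = p + (x₀−p)·cosh(ωT) + (ẋ₀/ω)·sinh(ωT) ⇒ p·(1 − cosh) = x(T) − x₀·cosh − (ẋ₀/ω)·sinh
numerator   = 0.8884 − (0.3261)·1.386346 − (1.3438/2.9823)·0.960185 = 0.003661
denominator = 1 − 1.386346 = -0.386346
p = 0.003661 / -0.386346 = -0.0095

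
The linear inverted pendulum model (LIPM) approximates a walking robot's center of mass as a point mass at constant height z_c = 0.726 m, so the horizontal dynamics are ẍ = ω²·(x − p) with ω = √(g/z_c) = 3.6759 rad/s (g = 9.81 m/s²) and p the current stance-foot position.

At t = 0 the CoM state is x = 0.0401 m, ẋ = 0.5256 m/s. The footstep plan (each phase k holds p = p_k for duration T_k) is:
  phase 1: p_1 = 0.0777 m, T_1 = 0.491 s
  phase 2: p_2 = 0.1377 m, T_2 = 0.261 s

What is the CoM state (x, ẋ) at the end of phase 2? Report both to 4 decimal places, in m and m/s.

phase 1: p=0.0777, T=0.491, ωT=1.804867, cosh=3.121829, sinh=2.957333; start (x,ẋ)=(0.040100, 0.525600) → end (x,ẋ)=(0.383175, 1.232089)
phase 2: p=0.1377, T=0.261, ωT=0.959410, cosh=1.496637, sinh=1.113518; start (x,ẋ)=(0.383175, 1.232089) → end (x,ẋ)=(0.878316, 2.848763)

x = 0.8783, ẋ = 2.8488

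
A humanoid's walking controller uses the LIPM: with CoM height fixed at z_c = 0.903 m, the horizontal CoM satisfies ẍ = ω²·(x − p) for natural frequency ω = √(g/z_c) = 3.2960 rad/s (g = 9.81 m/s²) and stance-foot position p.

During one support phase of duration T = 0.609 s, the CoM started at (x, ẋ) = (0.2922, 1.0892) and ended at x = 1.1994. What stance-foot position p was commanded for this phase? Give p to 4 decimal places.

p = 0.3999

ωT = 3.2960·0.609 = 2.007264; cosh(ωT) = 3.788641, sinh(ωT) = 3.654285
x(T) = p + (x₀−p)·cosh(ωT) + (ẋ₀/ω)·sinh(ωT) ⇒ p·(1 − cosh) = x(T) − x₀·cosh − (ẋ₀/ω)·sinh
numerator   = 1.1994 − (0.2922)·3.788641 − (1.0892/3.2960)·3.654285 = -1.115240
denominator = 1 − 3.788641 = -2.788641
p = -1.115240 / -2.788641 = 0.3999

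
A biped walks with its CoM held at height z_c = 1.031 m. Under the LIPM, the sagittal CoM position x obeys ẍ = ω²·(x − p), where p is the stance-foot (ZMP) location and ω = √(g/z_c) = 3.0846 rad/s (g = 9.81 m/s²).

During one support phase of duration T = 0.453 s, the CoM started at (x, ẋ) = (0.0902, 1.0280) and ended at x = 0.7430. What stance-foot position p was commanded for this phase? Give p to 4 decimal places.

ωT = 3.0846·0.453 = 1.397324; cosh(ωT) = 2.145810, sinh(ωT) = 1.898552
x(T) = p + (x₀−p)·cosh(ωT) + (ẋ₀/ω)·sinh(ωT) ⇒ p·(1 − cosh) = x(T) − x₀·cosh − (ẋ₀/ω)·sinh
numerator   = 0.7430 − (0.0902)·2.145810 − (1.0280/3.0846)·1.898552 = -0.083280
denominator = 1 − 2.145810 = -1.145810
p = -0.083280 / -1.145810 = 0.0727

p = 0.0727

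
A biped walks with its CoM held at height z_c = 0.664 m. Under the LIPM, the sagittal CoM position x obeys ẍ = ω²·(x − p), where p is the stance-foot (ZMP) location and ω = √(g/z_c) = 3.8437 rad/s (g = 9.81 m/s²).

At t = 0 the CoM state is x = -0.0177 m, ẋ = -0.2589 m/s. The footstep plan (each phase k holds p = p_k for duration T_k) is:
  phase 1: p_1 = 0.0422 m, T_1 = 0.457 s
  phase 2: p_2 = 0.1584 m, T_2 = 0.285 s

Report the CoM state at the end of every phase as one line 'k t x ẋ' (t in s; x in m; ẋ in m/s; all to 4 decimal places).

phase 1: p=0.0422, T=0.457, ωT=1.756571, cosh=2.982588, sinh=2.809952; start (x,ẋ)=(-0.017700, -0.258900) → end (x,ẋ)=(-0.325727, -1.419149)
phase 2: p=0.1584, T=0.285, ωT=1.095454, cosh=1.662465, sinh=1.328077; start (x,ẋ)=(-0.325727, -1.419149) → end (x,ẋ)=(-1.136789, -4.830621)

1 0.4570 -0.3257 -1.4191
2 0.7420 -1.1368 -4.8306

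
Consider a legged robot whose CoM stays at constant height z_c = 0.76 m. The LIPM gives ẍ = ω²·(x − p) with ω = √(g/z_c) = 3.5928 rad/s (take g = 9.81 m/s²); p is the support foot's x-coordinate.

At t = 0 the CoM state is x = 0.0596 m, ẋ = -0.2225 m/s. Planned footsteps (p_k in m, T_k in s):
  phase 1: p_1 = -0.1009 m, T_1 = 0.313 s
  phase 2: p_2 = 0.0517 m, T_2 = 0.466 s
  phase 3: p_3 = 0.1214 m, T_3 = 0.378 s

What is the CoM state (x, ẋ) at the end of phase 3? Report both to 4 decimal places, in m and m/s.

phase 1: p=-0.1009, T=0.313, ωT=1.124546, cosh=1.701810, sinh=1.377010; start (x,ẋ)=(0.059600, -0.222500) → end (x,ẋ)=(0.086963, 0.415392)
phase 2: p=0.0517, T=0.466, ωT=1.674245, cosh=2.761107, sinh=2.573658; start (x,ẋ)=(0.086963, 0.415392) → end (x,ẋ)=(0.446626, 1.473008)
phase 3: p=0.1214, T=0.378, ωT=1.358078, cosh=2.072934, sinh=1.815780; start (x,ẋ)=(0.446626, 1.473008) → end (x,ẋ)=(1.540022, 5.175138)

x = 1.5400, ẋ = 5.1751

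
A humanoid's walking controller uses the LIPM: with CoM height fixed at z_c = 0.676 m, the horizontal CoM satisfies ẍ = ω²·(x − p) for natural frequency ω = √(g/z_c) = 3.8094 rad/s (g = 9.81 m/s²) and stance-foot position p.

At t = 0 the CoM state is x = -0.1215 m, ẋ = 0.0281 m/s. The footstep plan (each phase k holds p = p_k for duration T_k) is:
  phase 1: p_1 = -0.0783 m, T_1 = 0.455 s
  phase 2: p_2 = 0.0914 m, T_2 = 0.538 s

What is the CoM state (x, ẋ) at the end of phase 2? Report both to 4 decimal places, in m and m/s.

phase 1: p=-0.0783, T=0.455, ωT=1.733277, cosh=2.917937, sinh=2.741232; start (x,ẋ)=(-0.121500, 0.028100) → end (x,ẋ)=(-0.184134, -0.369120)
phase 2: p=0.0914, T=0.538, ωT=2.049457, cosh=3.946245, sinh=3.817441; start (x,ẋ)=(-0.184134, -0.369120) → end (x,ẋ)=(-1.365824, -5.463499)

x = -1.3658, ẋ = -5.4635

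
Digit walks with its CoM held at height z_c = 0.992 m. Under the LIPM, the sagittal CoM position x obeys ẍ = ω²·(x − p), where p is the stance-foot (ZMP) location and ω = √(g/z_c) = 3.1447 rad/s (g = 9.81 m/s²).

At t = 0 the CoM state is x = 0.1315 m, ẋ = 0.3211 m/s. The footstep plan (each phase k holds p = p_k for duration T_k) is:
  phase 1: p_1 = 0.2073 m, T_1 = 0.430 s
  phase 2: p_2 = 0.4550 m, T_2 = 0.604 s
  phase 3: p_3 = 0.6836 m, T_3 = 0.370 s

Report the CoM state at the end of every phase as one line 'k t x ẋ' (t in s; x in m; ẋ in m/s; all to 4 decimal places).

phase 1: p=0.2073, T=0.430, ωT=1.352221, cosh=2.062334, sinh=1.803669; start (x,ẋ)=(0.131500, 0.321100) → end (x,ẋ)=(0.235145, 0.232278)
phase 2: p=0.4550, T=0.604, ωT=1.899399, cosh=3.415767, sinh=3.266109; start (x,ẋ)=(0.235145, 0.232278) → end (x,ẋ)=(-0.054729, -1.464712)
phase 3: p=0.6836, T=0.370, ωT=1.163539, cosh=1.756811, sinh=1.444432; start (x,ẋ)=(-0.054729, -1.464712) → end (x,ẋ)=(-1.286279, -5.926937)

1 0.4300 0.2351 0.2323
2 1.0340 -0.0547 -1.4647
3 1.4040 -1.2863 -5.9269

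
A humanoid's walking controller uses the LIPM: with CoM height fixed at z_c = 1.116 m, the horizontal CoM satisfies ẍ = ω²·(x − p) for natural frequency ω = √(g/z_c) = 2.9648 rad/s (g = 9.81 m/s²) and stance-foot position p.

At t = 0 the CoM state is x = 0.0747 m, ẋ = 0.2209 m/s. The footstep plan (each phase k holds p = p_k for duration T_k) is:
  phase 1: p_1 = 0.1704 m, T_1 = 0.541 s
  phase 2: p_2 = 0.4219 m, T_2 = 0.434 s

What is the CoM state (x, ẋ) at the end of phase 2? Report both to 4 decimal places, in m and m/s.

x = -0.2637, ẋ = -1.7986

phase 1: p=0.1704, T=0.541, ωT=1.603957, cosh=2.586884, sinh=2.385785; start (x,ẋ)=(0.074700, 0.220900) → end (x,ẋ)=(0.100594, -0.105479)
phase 2: p=0.4219, T=0.434, ωT=1.286723, cosh=1.948538, sinh=1.672364; start (x,ẋ)=(0.100594, -0.105479) → end (x,ẋ)=(-0.263675, -1.798637)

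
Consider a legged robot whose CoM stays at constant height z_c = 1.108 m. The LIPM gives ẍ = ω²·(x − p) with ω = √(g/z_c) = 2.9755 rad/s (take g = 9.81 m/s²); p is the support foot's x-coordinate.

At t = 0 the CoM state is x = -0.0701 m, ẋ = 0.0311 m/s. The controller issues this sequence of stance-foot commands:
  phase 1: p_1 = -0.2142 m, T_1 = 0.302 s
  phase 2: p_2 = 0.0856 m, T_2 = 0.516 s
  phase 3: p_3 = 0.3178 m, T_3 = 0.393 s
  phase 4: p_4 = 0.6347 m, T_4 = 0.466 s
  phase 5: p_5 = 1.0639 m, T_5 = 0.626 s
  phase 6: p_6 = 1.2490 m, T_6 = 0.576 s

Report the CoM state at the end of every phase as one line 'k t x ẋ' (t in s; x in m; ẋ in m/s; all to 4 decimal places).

1 0.3020 0.0028 0.4838
2 0.8180 0.2444 0.6299
3 1.2110 0.4963 0.7944
4 1.6770 0.8412 0.9159
5 2.3030 1.2967 0.9378
6 2.8790 2.2320 3.0683

phase 1: p=-0.2142, T=0.302, ωT=0.898601, cosh=1.431652, sinh=1.024513; start (x,ẋ)=(-0.070100, 0.031100) → end (x,ẋ)=(0.002809, 0.483804)
phase 2: p=0.0856, T=0.516, ωT=1.535358, cosh=2.429183, sinh=2.213804; start (x,ẋ)=(0.002809, 0.483804) → end (x,ẋ)=(0.244442, 0.629892)
phase 3: p=0.3178, T=0.393, ωT=1.169372, cosh=1.765265, sinh=1.454703; start (x,ẋ)=(0.244442, 0.629892) → end (x,ẋ)=(0.496253, 0.794397)
phase 4: p=0.6347, T=0.466, ωT=1.386583, cosh=2.125541, sinh=1.875613; start (x,ẋ)=(0.496253, 0.794397) → end (x,ẋ)=(0.841176, 0.915869)
phase 5: p=1.0639, T=0.626, ωT=1.862663, cosh=3.298062, sinh=3.142804; start (x,ẋ)=(0.841176, 0.915869) → end (x,ẋ)=(1.296709, 0.937813)
phase 6: p=1.2490, T=0.576, ωT=1.713888, cosh=2.865332, sinh=2.685168; start (x,ẋ)=(1.296709, 0.937813) → end (x,ẋ)=(2.232010, 3.068331)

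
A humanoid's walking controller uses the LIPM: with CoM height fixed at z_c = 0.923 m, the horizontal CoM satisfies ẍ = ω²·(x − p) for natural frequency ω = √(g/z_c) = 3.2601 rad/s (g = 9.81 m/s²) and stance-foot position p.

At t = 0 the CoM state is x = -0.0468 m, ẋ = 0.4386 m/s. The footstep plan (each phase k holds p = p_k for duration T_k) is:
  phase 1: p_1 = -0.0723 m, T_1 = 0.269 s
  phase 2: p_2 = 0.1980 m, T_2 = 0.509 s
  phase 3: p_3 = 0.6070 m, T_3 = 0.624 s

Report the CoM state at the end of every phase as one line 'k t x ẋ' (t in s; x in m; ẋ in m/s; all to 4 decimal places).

1 0.2690 0.0973 0.7010
2 0.7780 0.4685 1.0777
3 1.4020 1.3108 2.4945

phase 1: p=-0.0723, T=0.269, ωT=0.876967, cosh=1.409821, sinh=0.993778; start (x,ẋ)=(-0.046800, 0.438600) → end (x,ẋ)=(0.097349, 0.700963)
phase 2: p=0.1980, T=0.509, ωT=1.659391, cosh=2.723182, sinh=2.532927; start (x,ẋ)=(0.097349, 0.700963) → end (x,ẋ)=(0.468520, 1.077714)
phase 3: p=0.6070, T=0.624, ωT=2.034302, cosh=3.888844, sinh=3.758072; start (x,ẋ)=(0.468520, 1.077714) → end (x,ẋ)=(1.310806, 2.494451)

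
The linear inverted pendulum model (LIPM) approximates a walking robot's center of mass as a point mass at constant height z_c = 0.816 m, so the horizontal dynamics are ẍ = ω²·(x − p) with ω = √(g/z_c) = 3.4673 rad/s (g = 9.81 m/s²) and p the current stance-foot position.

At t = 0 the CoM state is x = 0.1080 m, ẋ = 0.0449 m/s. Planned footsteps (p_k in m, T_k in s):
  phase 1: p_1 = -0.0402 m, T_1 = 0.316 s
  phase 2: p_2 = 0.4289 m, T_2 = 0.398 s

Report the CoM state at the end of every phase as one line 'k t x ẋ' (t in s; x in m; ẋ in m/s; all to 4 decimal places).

phase 1: p=-0.0402, T=0.316, ωT=1.095667, cosh=1.662747, sinh=1.328430; start (x,ẋ)=(0.108000, 0.044900) → end (x,ẋ)=(0.223422, 0.757276)
phase 2: p=0.4289, T=0.398, ωT=1.379985, cosh=2.113213, sinh=1.861631; start (x,ẋ)=(0.223422, 0.757276) → end (x,ẋ)=(0.401270, 0.273957)

1 0.3160 0.2234 0.7573
2 0.7140 0.4013 0.2740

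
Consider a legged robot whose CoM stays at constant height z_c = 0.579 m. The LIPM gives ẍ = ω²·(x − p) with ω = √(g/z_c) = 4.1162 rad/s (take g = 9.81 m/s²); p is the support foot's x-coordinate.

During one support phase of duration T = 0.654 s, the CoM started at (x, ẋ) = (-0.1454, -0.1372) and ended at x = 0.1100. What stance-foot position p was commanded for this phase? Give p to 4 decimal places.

ωT = 4.1162·0.654 = 2.691995; cosh(ωT) = 7.414419, sinh(ωT) = 7.346673
x(T) = p + (x₀−p)·cosh(ωT) + (ẋ₀/ω)·sinh(ωT) ⇒ p·(1 − cosh) = x(T) − x₀·cosh − (ẋ₀/ω)·sinh
numerator   = 0.1100 − (-0.1454)·7.414419 − (-0.1372/4.1162)·7.346673 = 1.432934
denominator = 1 − 7.414419 = -6.414419
p = 1.432934 / -6.414419 = -0.2234

p = -0.2234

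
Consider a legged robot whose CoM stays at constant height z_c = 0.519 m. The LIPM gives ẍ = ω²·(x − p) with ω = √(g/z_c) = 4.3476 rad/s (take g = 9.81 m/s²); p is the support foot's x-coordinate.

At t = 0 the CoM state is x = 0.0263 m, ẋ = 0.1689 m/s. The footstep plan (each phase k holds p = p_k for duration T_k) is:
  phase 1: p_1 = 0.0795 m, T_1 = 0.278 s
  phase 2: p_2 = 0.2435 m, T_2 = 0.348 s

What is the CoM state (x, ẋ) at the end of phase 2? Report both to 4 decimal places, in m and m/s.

phase 1: p=0.0795, T=0.278, ωT=1.208633, cosh=1.823754, sinh=1.525149; start (x,ẋ)=(0.026300, 0.168900) → end (x,ẋ)=(0.041727, -0.044723)
phase 2: p=0.2435, T=0.348, ωT=1.512965, cosh=2.380214, sinh=2.159958; start (x,ẋ)=(0.041727, -0.044723) → end (x,ẋ)=(-0.258982, -2.001228)

x = -0.2590, ẋ = -2.0012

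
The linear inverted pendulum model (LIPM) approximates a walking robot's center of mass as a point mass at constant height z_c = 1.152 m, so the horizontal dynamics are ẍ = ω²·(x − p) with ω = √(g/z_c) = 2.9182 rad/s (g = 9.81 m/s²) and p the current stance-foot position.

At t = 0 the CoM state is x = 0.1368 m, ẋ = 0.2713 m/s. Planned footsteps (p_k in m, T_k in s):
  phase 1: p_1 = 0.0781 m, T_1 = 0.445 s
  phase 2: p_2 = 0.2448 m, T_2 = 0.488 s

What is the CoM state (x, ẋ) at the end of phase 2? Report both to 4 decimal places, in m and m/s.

x = 1.0316, ẋ = 2.4199

phase 1: p=0.0781, T=0.445, ωT=1.298599, cosh=1.968537, sinh=1.695623; start (x,ẋ)=(0.136800, 0.271300) → end (x,ẋ)=(0.351292, 0.824521)
phase 2: p=0.2448, T=0.488, ωT=1.424082, cosh=2.197385, sinh=1.956656; start (x,ẋ)=(0.351292, 0.824521) → end (x,ẋ)=(1.031647, 2.419852)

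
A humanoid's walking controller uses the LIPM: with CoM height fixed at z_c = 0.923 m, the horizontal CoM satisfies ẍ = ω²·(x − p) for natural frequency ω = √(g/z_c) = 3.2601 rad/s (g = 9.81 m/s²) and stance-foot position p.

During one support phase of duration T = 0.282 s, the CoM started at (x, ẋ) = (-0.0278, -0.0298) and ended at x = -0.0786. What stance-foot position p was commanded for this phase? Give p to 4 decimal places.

ωT = 3.2601·0.282 = 0.919348; cosh(ωT) = 1.453217, sinh(ωT) = 1.054438
x(T) = p + (x₀−p)·cosh(ωT) + (ẋ₀/ω)·sinh(ωT) ⇒ p·(1 − cosh) = x(T) − x₀·cosh − (ẋ₀/ω)·sinh
numerator   = -0.0786 − (-0.0278)·1.453217 − (-0.0298/3.2601)·1.054438 = -0.028562
denominator = 1 − 1.453217 = -0.453217
p = -0.028562 / -0.453217 = 0.0630

p = 0.0630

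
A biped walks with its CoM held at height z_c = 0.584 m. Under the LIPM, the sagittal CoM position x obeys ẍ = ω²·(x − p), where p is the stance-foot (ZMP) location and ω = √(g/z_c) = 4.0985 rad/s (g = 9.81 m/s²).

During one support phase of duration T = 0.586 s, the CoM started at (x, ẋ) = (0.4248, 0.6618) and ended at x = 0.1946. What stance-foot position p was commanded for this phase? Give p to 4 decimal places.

ωT = 4.0985·0.586 = 2.401721; cosh(ωT) = 5.566363, sinh(ωT) = 5.475801
x(T) = p + (x₀−p)·cosh(ωT) + (ẋ₀/ω)·sinh(ωT) ⇒ p·(1 − cosh) = x(T) − x₀·cosh − (ẋ₀/ω)·sinh
numerator   = 0.1946 − (0.4248)·5.566363 − (0.6618/4.0985)·5.475801 = -3.054189
denominator = 1 − 5.566363 = -4.566363
p = -3.054189 / -4.566363 = 0.6688

p = 0.6688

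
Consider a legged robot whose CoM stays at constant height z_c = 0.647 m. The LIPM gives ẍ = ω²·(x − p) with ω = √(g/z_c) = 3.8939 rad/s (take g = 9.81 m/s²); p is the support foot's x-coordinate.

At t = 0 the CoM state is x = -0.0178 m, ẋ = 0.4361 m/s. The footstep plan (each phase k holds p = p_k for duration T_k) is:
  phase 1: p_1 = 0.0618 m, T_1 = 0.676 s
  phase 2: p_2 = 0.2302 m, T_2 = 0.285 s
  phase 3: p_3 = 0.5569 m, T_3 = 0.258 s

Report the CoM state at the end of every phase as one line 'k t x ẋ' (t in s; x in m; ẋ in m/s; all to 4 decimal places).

phase 1: p=0.0618, T=0.676, ωT=2.632276, cosh=6.988651, sinh=6.916737; start (x,ẋ)=(-0.017800, 0.436100) → end (x,ẋ)=(0.280148, 0.903878)
phase 2: p=0.2302, T=0.285, ωT=1.109761, cosh=1.681636, sinh=1.351999; start (x,ẋ)=(0.280148, 0.903878) → end (x,ẋ)=(0.628029, 1.782947)
phase 3: p=0.5569, T=0.258, ωT=1.004626, cosh=1.548534, sinh=1.182352; start (x,ẋ)=(0.628029, 1.782947) → end (x,ẋ)=(1.208424, 3.088430)

1 0.6760 0.2801 0.9039
2 0.9610 0.6280 1.7829
3 1.2190 1.2084 3.0884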